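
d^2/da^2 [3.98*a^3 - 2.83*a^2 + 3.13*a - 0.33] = 23.88*a - 5.66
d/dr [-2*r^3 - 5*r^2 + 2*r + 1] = -6*r^2 - 10*r + 2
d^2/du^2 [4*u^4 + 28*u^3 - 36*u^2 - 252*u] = 48*u^2 + 168*u - 72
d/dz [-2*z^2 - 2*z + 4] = -4*z - 2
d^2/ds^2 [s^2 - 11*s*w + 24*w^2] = 2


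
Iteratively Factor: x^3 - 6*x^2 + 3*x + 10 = (x - 5)*(x^2 - x - 2) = (x - 5)*(x - 2)*(x + 1)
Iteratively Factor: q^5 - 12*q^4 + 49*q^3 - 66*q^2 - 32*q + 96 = (q - 2)*(q^4 - 10*q^3 + 29*q^2 - 8*q - 48) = (q - 2)*(q + 1)*(q^3 - 11*q^2 + 40*q - 48) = (q - 3)*(q - 2)*(q + 1)*(q^2 - 8*q + 16) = (q - 4)*(q - 3)*(q - 2)*(q + 1)*(q - 4)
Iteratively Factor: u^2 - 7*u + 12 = (u - 3)*(u - 4)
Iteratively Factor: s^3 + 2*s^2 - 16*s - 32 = (s - 4)*(s^2 + 6*s + 8) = (s - 4)*(s + 4)*(s + 2)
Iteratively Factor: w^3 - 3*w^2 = (w)*(w^2 - 3*w) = w^2*(w - 3)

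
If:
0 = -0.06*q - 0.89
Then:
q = -14.83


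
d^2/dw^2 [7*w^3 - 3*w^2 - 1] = 42*w - 6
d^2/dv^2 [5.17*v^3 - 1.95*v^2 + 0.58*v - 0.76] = 31.02*v - 3.9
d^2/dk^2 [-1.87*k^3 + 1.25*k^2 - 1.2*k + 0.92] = 2.5 - 11.22*k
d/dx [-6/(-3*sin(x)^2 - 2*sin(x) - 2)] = -12*(3*sin(x) + 1)*cos(x)/(3*sin(x)^2 + 2*sin(x) + 2)^2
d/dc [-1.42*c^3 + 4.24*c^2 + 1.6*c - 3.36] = -4.26*c^2 + 8.48*c + 1.6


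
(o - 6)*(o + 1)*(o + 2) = o^3 - 3*o^2 - 16*o - 12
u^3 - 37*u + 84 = (u - 4)*(u - 3)*(u + 7)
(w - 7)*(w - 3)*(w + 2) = w^3 - 8*w^2 + w + 42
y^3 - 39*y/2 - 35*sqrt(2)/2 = (y - 7*sqrt(2)/2)*(y + sqrt(2))*(y + 5*sqrt(2)/2)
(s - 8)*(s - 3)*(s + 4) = s^3 - 7*s^2 - 20*s + 96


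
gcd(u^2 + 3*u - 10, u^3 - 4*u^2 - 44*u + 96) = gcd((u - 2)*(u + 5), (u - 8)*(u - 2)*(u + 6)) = u - 2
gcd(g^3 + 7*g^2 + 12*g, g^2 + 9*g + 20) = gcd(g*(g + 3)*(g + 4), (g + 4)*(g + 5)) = g + 4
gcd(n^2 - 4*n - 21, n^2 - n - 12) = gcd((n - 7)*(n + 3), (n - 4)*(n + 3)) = n + 3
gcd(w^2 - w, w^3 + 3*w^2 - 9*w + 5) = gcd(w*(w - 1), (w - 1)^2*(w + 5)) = w - 1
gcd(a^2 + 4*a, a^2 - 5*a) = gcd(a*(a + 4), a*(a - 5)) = a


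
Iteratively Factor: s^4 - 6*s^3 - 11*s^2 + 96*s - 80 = (s + 4)*(s^3 - 10*s^2 + 29*s - 20) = (s - 4)*(s + 4)*(s^2 - 6*s + 5) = (s - 5)*(s - 4)*(s + 4)*(s - 1)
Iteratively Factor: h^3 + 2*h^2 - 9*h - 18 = (h + 2)*(h^2 - 9) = (h - 3)*(h + 2)*(h + 3)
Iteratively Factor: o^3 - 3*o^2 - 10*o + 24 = (o + 3)*(o^2 - 6*o + 8) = (o - 2)*(o + 3)*(o - 4)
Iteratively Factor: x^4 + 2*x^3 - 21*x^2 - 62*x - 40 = (x + 2)*(x^3 - 21*x - 20) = (x - 5)*(x + 2)*(x^2 + 5*x + 4) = (x - 5)*(x + 1)*(x + 2)*(x + 4)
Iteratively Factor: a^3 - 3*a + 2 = (a - 1)*(a^2 + a - 2) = (a - 1)*(a + 2)*(a - 1)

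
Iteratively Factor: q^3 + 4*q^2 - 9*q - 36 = (q + 4)*(q^2 - 9) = (q + 3)*(q + 4)*(q - 3)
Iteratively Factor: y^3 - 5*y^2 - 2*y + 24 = (y - 3)*(y^2 - 2*y - 8) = (y - 3)*(y + 2)*(y - 4)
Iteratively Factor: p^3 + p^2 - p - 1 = (p + 1)*(p^2 - 1) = (p - 1)*(p + 1)*(p + 1)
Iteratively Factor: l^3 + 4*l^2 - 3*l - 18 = (l + 3)*(l^2 + l - 6) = (l + 3)^2*(l - 2)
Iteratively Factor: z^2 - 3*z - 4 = (z + 1)*(z - 4)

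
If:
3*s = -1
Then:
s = -1/3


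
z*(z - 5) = z^2 - 5*z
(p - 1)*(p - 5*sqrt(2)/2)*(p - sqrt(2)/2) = p^3 - 3*sqrt(2)*p^2 - p^2 + 5*p/2 + 3*sqrt(2)*p - 5/2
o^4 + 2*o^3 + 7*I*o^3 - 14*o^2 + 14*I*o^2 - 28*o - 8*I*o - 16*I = (o + 2)*(o + I)*(o + 2*I)*(o + 4*I)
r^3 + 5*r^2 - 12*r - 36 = (r - 3)*(r + 2)*(r + 6)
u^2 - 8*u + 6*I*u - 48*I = (u - 8)*(u + 6*I)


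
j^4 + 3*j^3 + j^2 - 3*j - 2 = (j - 1)*(j + 1)^2*(j + 2)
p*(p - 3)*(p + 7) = p^3 + 4*p^2 - 21*p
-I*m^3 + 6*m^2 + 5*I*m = m*(m + 5*I)*(-I*m + 1)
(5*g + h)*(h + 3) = 5*g*h + 15*g + h^2 + 3*h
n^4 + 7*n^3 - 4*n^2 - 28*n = n*(n - 2)*(n + 2)*(n + 7)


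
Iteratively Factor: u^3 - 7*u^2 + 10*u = (u - 5)*(u^2 - 2*u) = u*(u - 5)*(u - 2)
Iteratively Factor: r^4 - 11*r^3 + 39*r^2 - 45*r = (r - 3)*(r^3 - 8*r^2 + 15*r) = r*(r - 3)*(r^2 - 8*r + 15) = r*(r - 3)^2*(r - 5)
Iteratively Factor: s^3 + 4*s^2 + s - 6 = (s + 3)*(s^2 + s - 2) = (s + 2)*(s + 3)*(s - 1)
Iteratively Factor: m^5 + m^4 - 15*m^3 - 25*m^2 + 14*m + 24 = (m + 1)*(m^4 - 15*m^2 - 10*m + 24) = (m - 1)*(m + 1)*(m^3 + m^2 - 14*m - 24) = (m - 1)*(m + 1)*(m + 2)*(m^2 - m - 12) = (m - 1)*(m + 1)*(m + 2)*(m + 3)*(m - 4)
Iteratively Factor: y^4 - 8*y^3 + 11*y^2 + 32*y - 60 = (y - 5)*(y^3 - 3*y^2 - 4*y + 12) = (y - 5)*(y + 2)*(y^2 - 5*y + 6) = (y - 5)*(y - 2)*(y + 2)*(y - 3)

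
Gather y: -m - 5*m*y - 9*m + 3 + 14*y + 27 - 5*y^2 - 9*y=-10*m - 5*y^2 + y*(5 - 5*m) + 30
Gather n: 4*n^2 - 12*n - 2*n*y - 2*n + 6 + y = 4*n^2 + n*(-2*y - 14) + y + 6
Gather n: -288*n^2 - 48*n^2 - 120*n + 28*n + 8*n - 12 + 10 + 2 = -336*n^2 - 84*n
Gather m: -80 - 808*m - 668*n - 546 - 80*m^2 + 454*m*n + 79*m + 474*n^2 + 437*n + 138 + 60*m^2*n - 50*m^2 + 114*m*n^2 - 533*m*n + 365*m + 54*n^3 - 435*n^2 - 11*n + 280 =m^2*(60*n - 130) + m*(114*n^2 - 79*n - 364) + 54*n^3 + 39*n^2 - 242*n - 208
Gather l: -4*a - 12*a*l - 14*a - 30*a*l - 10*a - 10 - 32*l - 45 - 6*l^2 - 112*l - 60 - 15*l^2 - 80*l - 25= -28*a - 21*l^2 + l*(-42*a - 224) - 140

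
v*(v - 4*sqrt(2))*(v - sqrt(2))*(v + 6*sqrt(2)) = v^4 + sqrt(2)*v^3 - 52*v^2 + 48*sqrt(2)*v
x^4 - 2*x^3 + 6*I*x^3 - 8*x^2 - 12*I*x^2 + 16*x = x*(x - 2)*(x + 2*I)*(x + 4*I)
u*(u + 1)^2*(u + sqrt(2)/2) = u^4 + sqrt(2)*u^3/2 + 2*u^3 + u^2 + sqrt(2)*u^2 + sqrt(2)*u/2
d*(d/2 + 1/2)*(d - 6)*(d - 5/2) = d^4/2 - 15*d^3/4 + 13*d^2/4 + 15*d/2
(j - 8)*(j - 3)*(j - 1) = j^3 - 12*j^2 + 35*j - 24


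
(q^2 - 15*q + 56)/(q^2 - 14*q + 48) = (q - 7)/(q - 6)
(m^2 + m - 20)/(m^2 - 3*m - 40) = (m - 4)/(m - 8)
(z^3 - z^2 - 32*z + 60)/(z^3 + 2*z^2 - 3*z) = (z^3 - z^2 - 32*z + 60)/(z*(z^2 + 2*z - 3))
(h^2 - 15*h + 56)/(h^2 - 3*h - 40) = (h - 7)/(h + 5)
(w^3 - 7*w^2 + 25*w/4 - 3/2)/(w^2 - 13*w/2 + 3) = w - 1/2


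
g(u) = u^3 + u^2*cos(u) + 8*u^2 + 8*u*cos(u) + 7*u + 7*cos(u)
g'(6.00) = 255.63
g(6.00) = 633.38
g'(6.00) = 255.63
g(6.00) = 633.38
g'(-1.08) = -4.45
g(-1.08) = 0.29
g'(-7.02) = 38.13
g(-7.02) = -0.76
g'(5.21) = 247.21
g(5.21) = 431.24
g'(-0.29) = 11.08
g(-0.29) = 3.18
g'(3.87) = 137.34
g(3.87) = 165.36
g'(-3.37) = -12.13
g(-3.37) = 37.37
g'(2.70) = 44.62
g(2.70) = 64.46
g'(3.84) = 134.40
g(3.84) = 161.29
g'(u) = -u^2*sin(u) + 3*u^2 - 8*u*sin(u) + 2*u*cos(u) + 16*u - 7*sin(u) + 8*cos(u) + 7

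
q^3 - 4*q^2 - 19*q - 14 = (q - 7)*(q + 1)*(q + 2)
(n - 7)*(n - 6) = n^2 - 13*n + 42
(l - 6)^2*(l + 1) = l^3 - 11*l^2 + 24*l + 36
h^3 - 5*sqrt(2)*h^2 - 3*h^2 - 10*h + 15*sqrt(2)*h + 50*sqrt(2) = (h - 5)*(h + 2)*(h - 5*sqrt(2))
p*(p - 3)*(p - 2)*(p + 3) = p^4 - 2*p^3 - 9*p^2 + 18*p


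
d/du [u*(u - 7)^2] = (u - 7)*(3*u - 7)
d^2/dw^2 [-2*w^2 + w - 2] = -4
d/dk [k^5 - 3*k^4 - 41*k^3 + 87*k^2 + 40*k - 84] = 5*k^4 - 12*k^3 - 123*k^2 + 174*k + 40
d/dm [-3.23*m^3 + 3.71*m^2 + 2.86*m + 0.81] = -9.69*m^2 + 7.42*m + 2.86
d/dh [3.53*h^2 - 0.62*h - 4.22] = 7.06*h - 0.62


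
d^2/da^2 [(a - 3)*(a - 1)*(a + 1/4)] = 6*a - 15/2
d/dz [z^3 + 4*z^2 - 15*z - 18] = 3*z^2 + 8*z - 15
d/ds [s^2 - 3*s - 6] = 2*s - 3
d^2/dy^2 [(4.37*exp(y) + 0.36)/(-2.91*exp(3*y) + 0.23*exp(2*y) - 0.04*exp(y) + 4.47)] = (-148.022388*exp(6*y) - 18.662121*exp(5*y) + 4.453927*exp(4*y) - 739.167625*exp(3*y) - 15.17823*exp(2*y) + 0.698532*exp(y) - 87.380901)*exp(y)/(24.642171*exp(9*y) - 5.842989*exp(8*y) + 1.477989*exp(7*y) - 113.73002*exp(6*y) + 17.970942*exp(5*y) - 3.832341*exp(4*y) + 174.680065*exp(3*y) - 13.808277*exp(2*y) + 2.397708*exp(y) - 89.314623)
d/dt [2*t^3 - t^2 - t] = 6*t^2 - 2*t - 1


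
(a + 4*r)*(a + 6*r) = a^2 + 10*a*r + 24*r^2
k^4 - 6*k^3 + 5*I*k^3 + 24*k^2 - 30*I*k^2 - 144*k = k*(k - 6)*(k - 3*I)*(k + 8*I)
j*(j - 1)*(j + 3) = j^3 + 2*j^2 - 3*j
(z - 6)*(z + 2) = z^2 - 4*z - 12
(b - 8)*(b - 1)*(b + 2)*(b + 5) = b^4 - 2*b^3 - 45*b^2 - 34*b + 80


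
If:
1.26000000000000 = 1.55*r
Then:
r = 0.81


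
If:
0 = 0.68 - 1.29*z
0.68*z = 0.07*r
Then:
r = 5.12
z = 0.53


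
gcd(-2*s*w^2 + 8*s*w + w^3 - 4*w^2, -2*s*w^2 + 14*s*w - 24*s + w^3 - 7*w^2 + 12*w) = 2*s*w - 8*s - w^2 + 4*w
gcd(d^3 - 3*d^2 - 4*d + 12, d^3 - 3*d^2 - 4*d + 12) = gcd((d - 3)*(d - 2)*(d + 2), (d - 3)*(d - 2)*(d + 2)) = d^3 - 3*d^2 - 4*d + 12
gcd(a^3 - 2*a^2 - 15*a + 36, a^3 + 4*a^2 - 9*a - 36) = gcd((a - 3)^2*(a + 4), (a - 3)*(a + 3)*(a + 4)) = a^2 + a - 12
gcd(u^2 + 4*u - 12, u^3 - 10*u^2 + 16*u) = u - 2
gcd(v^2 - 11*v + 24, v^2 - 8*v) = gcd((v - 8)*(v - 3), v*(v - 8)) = v - 8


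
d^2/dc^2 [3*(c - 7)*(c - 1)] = 6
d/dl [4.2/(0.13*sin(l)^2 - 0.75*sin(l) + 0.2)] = (3.15 - 1.092*sin(l))*cos(l)/(0.13*sin(l)^2 - 0.75*sin(l) + 0.2)^2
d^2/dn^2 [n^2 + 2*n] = 2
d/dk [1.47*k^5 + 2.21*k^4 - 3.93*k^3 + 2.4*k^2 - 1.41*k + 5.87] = 7.35*k^4 + 8.84*k^3 - 11.79*k^2 + 4.8*k - 1.41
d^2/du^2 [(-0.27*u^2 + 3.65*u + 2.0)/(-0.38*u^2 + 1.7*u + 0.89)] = (-0.705279999999999*u^3 - 1.184916*u^2 + 0.345419999999999*u - 1.440166)/(0.054872*u^6 - 0.73644*u^5 + 2.909052*u^4 - 1.46336*u^3 - 6.813306*u^2 - 4.03971*u - 0.704969)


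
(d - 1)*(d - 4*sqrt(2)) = d^2 - 4*sqrt(2)*d - d + 4*sqrt(2)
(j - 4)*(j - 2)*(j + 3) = j^3 - 3*j^2 - 10*j + 24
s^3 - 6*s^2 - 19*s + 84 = (s - 7)*(s - 3)*(s + 4)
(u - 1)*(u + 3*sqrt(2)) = u^2 - u + 3*sqrt(2)*u - 3*sqrt(2)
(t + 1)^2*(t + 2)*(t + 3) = t^4 + 7*t^3 + 17*t^2 + 17*t + 6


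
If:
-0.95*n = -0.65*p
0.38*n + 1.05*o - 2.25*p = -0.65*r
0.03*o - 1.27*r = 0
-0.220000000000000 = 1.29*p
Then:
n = -0.12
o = -0.32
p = -0.17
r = -0.01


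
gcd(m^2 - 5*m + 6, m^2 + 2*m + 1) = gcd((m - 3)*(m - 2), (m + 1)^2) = 1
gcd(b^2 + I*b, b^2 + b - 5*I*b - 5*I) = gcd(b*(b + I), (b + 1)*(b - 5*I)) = 1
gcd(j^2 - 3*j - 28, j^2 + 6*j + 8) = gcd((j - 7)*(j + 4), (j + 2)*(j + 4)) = j + 4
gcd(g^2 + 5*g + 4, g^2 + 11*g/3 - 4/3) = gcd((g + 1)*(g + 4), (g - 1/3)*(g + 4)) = g + 4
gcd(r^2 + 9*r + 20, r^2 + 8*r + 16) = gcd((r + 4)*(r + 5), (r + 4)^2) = r + 4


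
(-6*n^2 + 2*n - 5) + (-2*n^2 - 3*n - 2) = -8*n^2 - n - 7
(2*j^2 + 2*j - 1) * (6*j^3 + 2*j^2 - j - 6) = 12*j^5 + 16*j^4 - 4*j^3 - 16*j^2 - 11*j + 6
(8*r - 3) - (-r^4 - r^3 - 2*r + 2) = r^4 + r^3 + 10*r - 5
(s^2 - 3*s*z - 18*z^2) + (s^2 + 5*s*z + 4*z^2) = 2*s^2 + 2*s*z - 14*z^2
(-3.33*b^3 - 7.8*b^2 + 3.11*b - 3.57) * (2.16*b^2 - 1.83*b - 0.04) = -7.1928*b^5 - 10.7541*b^4 + 21.1248*b^3 - 13.0905*b^2 + 6.4087*b + 0.1428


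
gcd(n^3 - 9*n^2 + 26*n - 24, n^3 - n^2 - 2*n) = n - 2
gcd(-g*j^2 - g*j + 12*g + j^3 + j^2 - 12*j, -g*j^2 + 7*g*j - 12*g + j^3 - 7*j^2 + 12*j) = g*j - 3*g - j^2 + 3*j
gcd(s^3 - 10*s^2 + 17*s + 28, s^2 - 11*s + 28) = s^2 - 11*s + 28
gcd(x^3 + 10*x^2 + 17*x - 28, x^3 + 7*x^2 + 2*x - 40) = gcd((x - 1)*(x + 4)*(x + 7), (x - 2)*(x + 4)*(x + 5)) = x + 4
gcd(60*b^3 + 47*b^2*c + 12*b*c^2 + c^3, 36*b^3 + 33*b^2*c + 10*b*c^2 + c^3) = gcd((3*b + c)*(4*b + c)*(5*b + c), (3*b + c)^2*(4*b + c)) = 12*b^2 + 7*b*c + c^2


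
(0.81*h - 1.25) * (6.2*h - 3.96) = 5.022*h^2 - 10.9576*h + 4.95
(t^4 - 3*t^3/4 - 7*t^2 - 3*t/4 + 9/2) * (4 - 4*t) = -4*t^5 + 7*t^4 + 25*t^3 - 25*t^2 - 21*t + 18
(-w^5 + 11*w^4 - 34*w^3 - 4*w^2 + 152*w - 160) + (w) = -w^5 + 11*w^4 - 34*w^3 - 4*w^2 + 153*w - 160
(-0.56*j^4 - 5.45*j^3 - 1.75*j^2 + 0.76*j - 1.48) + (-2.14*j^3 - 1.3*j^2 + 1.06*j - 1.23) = -0.56*j^4 - 7.59*j^3 - 3.05*j^2 + 1.82*j - 2.71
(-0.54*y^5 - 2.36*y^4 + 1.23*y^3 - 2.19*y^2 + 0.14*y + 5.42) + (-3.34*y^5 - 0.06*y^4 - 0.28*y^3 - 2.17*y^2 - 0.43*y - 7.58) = -3.88*y^5 - 2.42*y^4 + 0.95*y^3 - 4.36*y^2 - 0.29*y - 2.16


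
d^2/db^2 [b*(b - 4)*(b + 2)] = 6*b - 4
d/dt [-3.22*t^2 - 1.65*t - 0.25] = -6.44*t - 1.65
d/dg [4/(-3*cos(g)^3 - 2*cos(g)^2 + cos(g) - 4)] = 4*(-9*cos(g)^2 - 4*cos(g) + 1)*sin(g)/(3*cos(g)^3 + 2*cos(g)^2 - cos(g) + 4)^2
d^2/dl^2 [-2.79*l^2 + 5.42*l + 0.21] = -5.58000000000000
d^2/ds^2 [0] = 0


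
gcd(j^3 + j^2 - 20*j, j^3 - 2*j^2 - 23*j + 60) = j^2 + j - 20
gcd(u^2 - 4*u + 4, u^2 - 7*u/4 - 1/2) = u - 2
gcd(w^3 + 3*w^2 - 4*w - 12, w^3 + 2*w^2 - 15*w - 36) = w + 3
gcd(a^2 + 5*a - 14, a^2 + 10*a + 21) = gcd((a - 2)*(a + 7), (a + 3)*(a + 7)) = a + 7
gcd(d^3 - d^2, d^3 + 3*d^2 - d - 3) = d - 1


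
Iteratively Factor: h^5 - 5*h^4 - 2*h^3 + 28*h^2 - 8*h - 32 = (h - 2)*(h^4 - 3*h^3 - 8*h^2 + 12*h + 16) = (h - 2)^2*(h^3 - h^2 - 10*h - 8) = (h - 2)^2*(h + 2)*(h^2 - 3*h - 4) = (h - 4)*(h - 2)^2*(h + 2)*(h + 1)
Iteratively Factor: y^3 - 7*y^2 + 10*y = (y - 2)*(y^2 - 5*y) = (y - 5)*(y - 2)*(y)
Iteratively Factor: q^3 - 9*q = (q)*(q^2 - 9) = q*(q - 3)*(q + 3)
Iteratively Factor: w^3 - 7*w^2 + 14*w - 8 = (w - 2)*(w^2 - 5*w + 4) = (w - 4)*(w - 2)*(w - 1)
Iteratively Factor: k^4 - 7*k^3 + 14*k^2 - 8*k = (k - 2)*(k^3 - 5*k^2 + 4*k) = (k - 4)*(k - 2)*(k^2 - k) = (k - 4)*(k - 2)*(k - 1)*(k)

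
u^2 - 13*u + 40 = (u - 8)*(u - 5)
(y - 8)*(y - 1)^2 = y^3 - 10*y^2 + 17*y - 8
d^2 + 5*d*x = d*(d + 5*x)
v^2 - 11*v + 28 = (v - 7)*(v - 4)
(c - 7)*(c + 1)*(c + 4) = c^3 - 2*c^2 - 31*c - 28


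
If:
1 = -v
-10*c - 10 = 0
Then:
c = -1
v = -1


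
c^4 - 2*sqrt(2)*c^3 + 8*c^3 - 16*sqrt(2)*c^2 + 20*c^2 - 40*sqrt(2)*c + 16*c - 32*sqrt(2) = (c + 2)^2*(c + 4)*(c - 2*sqrt(2))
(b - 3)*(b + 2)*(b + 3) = b^3 + 2*b^2 - 9*b - 18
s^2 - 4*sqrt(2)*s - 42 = (s - 7*sqrt(2))*(s + 3*sqrt(2))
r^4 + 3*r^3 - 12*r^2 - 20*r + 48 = (r - 2)^2*(r + 3)*(r + 4)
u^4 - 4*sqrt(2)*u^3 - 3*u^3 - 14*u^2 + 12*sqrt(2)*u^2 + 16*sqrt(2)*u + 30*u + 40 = (u - 4)*(u + 1)*(u - 5*sqrt(2))*(u + sqrt(2))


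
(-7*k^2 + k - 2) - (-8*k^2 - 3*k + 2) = k^2 + 4*k - 4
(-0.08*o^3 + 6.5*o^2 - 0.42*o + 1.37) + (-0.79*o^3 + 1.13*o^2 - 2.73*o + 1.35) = -0.87*o^3 + 7.63*o^2 - 3.15*o + 2.72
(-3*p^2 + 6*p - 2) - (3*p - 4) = -3*p^2 + 3*p + 2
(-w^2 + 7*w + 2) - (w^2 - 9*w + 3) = -2*w^2 + 16*w - 1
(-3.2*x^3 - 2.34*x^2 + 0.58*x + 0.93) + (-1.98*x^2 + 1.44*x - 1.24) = -3.2*x^3 - 4.32*x^2 + 2.02*x - 0.31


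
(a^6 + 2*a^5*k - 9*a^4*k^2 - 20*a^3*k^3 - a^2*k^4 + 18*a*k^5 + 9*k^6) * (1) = a^6 + 2*a^5*k - 9*a^4*k^2 - 20*a^3*k^3 - a^2*k^4 + 18*a*k^5 + 9*k^6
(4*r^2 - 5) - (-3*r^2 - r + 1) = 7*r^2 + r - 6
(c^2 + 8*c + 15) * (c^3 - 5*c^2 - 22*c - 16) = c^5 + 3*c^4 - 47*c^3 - 267*c^2 - 458*c - 240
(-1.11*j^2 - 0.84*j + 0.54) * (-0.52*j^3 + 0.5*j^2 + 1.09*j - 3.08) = 0.5772*j^5 - 0.1182*j^4 - 1.9107*j^3 + 2.7732*j^2 + 3.1758*j - 1.6632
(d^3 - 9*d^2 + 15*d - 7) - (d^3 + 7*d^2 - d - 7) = -16*d^2 + 16*d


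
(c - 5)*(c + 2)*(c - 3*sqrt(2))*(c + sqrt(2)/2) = c^4 - 5*sqrt(2)*c^3/2 - 3*c^3 - 13*c^2 + 15*sqrt(2)*c^2/2 + 9*c + 25*sqrt(2)*c + 30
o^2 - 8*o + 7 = (o - 7)*(o - 1)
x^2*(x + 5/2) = x^3 + 5*x^2/2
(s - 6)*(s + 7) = s^2 + s - 42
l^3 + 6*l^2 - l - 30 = (l - 2)*(l + 3)*(l + 5)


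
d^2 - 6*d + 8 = (d - 4)*(d - 2)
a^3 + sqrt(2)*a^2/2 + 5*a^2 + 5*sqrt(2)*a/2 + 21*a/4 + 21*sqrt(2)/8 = (a + 3/2)*(a + 7/2)*(a + sqrt(2)/2)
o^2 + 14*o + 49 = (o + 7)^2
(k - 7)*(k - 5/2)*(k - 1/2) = k^3 - 10*k^2 + 89*k/4 - 35/4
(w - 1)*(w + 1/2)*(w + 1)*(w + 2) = w^4 + 5*w^3/2 - 5*w/2 - 1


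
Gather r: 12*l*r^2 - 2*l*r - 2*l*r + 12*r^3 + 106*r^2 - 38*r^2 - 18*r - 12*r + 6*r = 12*r^3 + r^2*(12*l + 68) + r*(-4*l - 24)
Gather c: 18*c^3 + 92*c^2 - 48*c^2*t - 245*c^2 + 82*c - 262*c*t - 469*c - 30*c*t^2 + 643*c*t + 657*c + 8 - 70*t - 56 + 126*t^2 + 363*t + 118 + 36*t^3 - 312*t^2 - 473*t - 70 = 18*c^3 + c^2*(-48*t - 153) + c*(-30*t^2 + 381*t + 270) + 36*t^3 - 186*t^2 - 180*t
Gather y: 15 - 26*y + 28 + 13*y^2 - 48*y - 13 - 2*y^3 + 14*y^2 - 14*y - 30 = -2*y^3 + 27*y^2 - 88*y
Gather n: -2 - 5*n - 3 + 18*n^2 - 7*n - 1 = 18*n^2 - 12*n - 6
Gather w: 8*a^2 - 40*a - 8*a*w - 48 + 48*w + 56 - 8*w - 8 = 8*a^2 - 40*a + w*(40 - 8*a)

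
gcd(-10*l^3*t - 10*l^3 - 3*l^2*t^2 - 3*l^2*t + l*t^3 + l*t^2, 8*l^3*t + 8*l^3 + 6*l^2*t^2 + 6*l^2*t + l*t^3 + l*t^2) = 2*l^2*t + 2*l^2 + l*t^2 + l*t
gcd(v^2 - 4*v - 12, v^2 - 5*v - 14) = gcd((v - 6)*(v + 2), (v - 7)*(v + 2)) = v + 2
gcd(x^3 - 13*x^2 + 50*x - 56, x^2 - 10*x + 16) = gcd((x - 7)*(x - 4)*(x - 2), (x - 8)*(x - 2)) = x - 2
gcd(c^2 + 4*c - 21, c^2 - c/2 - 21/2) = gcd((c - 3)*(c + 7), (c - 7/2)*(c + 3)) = 1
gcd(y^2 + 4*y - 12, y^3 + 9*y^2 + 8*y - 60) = y^2 + 4*y - 12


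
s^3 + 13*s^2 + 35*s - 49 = (s - 1)*(s + 7)^2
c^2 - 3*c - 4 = (c - 4)*(c + 1)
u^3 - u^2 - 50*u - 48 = (u - 8)*(u + 1)*(u + 6)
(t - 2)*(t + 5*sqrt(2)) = t^2 - 2*t + 5*sqrt(2)*t - 10*sqrt(2)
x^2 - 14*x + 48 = (x - 8)*(x - 6)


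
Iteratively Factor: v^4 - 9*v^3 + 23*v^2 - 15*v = (v - 3)*(v^3 - 6*v^2 + 5*v) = (v - 3)*(v - 1)*(v^2 - 5*v) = (v - 5)*(v - 3)*(v - 1)*(v)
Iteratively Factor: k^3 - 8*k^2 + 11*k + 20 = (k - 4)*(k^2 - 4*k - 5) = (k - 5)*(k - 4)*(k + 1)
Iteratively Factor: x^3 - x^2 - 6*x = (x)*(x^2 - x - 6) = x*(x - 3)*(x + 2)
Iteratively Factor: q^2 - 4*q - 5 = (q - 5)*(q + 1)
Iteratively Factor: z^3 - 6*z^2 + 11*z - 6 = (z - 2)*(z^2 - 4*z + 3) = (z - 2)*(z - 1)*(z - 3)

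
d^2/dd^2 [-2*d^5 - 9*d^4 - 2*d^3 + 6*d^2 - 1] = -40*d^3 - 108*d^2 - 12*d + 12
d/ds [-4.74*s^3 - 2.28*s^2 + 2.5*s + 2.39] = -14.22*s^2 - 4.56*s + 2.5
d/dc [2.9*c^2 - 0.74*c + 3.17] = 5.8*c - 0.74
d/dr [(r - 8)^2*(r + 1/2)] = (r - 8)*(3*r - 7)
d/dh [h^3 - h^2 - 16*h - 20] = 3*h^2 - 2*h - 16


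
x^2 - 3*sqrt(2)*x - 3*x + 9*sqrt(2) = (x - 3)*(x - 3*sqrt(2))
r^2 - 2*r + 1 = (r - 1)^2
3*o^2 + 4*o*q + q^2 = (o + q)*(3*o + q)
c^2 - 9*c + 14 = (c - 7)*(c - 2)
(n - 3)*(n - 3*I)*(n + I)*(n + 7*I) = n^4 - 3*n^3 + 5*I*n^3 + 17*n^2 - 15*I*n^2 - 51*n + 21*I*n - 63*I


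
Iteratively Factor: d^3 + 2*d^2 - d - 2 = (d + 2)*(d^2 - 1) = (d + 1)*(d + 2)*(d - 1)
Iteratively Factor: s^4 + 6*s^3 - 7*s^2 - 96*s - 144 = (s + 4)*(s^3 + 2*s^2 - 15*s - 36) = (s - 4)*(s + 4)*(s^2 + 6*s + 9) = (s - 4)*(s + 3)*(s + 4)*(s + 3)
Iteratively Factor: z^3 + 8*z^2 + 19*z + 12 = (z + 3)*(z^2 + 5*z + 4) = (z + 3)*(z + 4)*(z + 1)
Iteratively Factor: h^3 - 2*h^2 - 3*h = (h)*(h^2 - 2*h - 3) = h*(h - 3)*(h + 1)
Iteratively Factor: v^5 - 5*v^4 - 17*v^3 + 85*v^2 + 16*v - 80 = (v + 1)*(v^4 - 6*v^3 - 11*v^2 + 96*v - 80) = (v - 5)*(v + 1)*(v^3 - v^2 - 16*v + 16) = (v - 5)*(v - 1)*(v + 1)*(v^2 - 16) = (v - 5)*(v - 1)*(v + 1)*(v + 4)*(v - 4)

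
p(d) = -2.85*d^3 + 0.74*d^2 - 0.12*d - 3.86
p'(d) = -8.55*d^2 + 1.48*d - 0.12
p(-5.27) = 434.46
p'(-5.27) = -245.38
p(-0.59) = -2.95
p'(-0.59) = -3.97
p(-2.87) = 69.95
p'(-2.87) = -74.79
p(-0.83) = -1.62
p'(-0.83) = -7.24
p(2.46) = -42.10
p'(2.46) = -48.22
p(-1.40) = 5.58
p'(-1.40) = -18.95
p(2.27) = -33.66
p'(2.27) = -40.82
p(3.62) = -129.80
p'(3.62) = -106.81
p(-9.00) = 2134.81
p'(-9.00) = -705.99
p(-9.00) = 2134.81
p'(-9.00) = -705.99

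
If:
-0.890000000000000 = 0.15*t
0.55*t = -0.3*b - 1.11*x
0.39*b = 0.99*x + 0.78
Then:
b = 5.61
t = -5.93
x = 1.42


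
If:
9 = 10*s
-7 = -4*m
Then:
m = 7/4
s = 9/10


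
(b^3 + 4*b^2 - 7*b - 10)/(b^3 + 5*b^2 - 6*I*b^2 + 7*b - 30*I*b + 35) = (b^2 - b - 2)/(b^2 - 6*I*b + 7)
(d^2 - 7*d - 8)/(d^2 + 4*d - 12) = (d^2 - 7*d - 8)/(d^2 + 4*d - 12)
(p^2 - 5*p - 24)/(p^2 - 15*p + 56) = (p + 3)/(p - 7)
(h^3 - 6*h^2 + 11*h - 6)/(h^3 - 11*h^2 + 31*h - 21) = (h - 2)/(h - 7)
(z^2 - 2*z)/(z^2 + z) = (z - 2)/(z + 1)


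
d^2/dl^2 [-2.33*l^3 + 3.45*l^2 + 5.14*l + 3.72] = 6.9 - 13.98*l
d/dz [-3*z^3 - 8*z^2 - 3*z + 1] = -9*z^2 - 16*z - 3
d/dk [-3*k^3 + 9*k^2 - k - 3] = -9*k^2 + 18*k - 1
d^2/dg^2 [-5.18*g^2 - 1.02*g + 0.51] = -10.3600000000000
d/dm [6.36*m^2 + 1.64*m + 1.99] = 12.72*m + 1.64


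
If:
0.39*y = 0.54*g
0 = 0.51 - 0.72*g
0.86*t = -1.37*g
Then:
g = 0.71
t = -1.13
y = 0.98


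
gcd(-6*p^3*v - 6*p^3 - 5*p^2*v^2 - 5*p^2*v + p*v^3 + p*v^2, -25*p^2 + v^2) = 1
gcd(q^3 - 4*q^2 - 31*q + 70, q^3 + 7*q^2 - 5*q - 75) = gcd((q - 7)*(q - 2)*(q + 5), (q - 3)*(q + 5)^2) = q + 5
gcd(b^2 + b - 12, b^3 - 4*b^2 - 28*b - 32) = 1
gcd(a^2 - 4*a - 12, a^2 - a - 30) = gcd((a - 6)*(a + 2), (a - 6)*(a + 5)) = a - 6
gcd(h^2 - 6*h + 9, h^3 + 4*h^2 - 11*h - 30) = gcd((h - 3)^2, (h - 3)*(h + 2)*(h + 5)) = h - 3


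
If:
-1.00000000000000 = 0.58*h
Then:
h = -1.72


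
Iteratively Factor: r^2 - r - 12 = (r + 3)*(r - 4)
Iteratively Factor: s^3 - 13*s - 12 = (s + 1)*(s^2 - s - 12) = (s - 4)*(s + 1)*(s + 3)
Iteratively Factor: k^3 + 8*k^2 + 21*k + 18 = (k + 2)*(k^2 + 6*k + 9) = (k + 2)*(k + 3)*(k + 3)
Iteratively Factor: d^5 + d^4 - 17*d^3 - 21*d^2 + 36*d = (d - 4)*(d^4 + 5*d^3 + 3*d^2 - 9*d) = d*(d - 4)*(d^3 + 5*d^2 + 3*d - 9) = d*(d - 4)*(d + 3)*(d^2 + 2*d - 3) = d*(d - 4)*(d - 1)*(d + 3)*(d + 3)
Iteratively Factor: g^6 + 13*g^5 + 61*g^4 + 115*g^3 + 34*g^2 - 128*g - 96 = (g + 1)*(g^5 + 12*g^4 + 49*g^3 + 66*g^2 - 32*g - 96) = (g + 1)*(g + 2)*(g^4 + 10*g^3 + 29*g^2 + 8*g - 48) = (g - 1)*(g + 1)*(g + 2)*(g^3 + 11*g^2 + 40*g + 48) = (g - 1)*(g + 1)*(g + 2)*(g + 4)*(g^2 + 7*g + 12) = (g - 1)*(g + 1)*(g + 2)*(g + 4)^2*(g + 3)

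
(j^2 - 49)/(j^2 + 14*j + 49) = (j - 7)/(j + 7)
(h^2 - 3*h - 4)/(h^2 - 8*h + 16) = (h + 1)/(h - 4)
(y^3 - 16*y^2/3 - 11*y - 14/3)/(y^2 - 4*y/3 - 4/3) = (y^2 - 6*y - 7)/(y - 2)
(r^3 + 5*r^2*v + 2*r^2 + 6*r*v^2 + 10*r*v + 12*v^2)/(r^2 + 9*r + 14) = (r^2 + 5*r*v + 6*v^2)/(r + 7)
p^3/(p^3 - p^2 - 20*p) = p^2/(p^2 - p - 20)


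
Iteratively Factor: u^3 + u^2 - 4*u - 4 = (u + 2)*(u^2 - u - 2) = (u + 1)*(u + 2)*(u - 2)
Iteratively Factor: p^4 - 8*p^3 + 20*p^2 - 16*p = (p - 2)*(p^3 - 6*p^2 + 8*p) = (p - 2)^2*(p^2 - 4*p) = (p - 4)*(p - 2)^2*(p)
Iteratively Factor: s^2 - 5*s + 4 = (s - 4)*(s - 1)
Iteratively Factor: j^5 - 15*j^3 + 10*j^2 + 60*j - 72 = (j - 2)*(j^4 + 2*j^3 - 11*j^2 - 12*j + 36) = (j - 2)*(j + 3)*(j^3 - j^2 - 8*j + 12) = (j - 2)^2*(j + 3)*(j^2 + j - 6) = (j - 2)^3*(j + 3)*(j + 3)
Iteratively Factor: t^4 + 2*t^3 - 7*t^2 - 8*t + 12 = (t + 2)*(t^3 - 7*t + 6) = (t - 1)*(t + 2)*(t^2 + t - 6) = (t - 1)*(t + 2)*(t + 3)*(t - 2)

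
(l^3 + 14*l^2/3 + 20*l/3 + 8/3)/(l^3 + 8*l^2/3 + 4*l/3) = (l + 2)/l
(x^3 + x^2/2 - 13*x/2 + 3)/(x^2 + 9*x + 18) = (x^2 - 5*x/2 + 1)/(x + 6)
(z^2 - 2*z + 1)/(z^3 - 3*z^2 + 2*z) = (z - 1)/(z*(z - 2))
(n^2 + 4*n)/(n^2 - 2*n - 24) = n/(n - 6)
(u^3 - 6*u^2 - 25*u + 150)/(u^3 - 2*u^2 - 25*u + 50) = (u - 6)/(u - 2)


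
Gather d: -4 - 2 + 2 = -4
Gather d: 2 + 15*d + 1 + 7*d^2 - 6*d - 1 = 7*d^2 + 9*d + 2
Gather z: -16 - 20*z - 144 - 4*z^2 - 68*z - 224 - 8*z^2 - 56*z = -12*z^2 - 144*z - 384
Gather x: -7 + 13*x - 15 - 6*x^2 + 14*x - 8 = -6*x^2 + 27*x - 30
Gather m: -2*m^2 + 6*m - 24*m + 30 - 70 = -2*m^2 - 18*m - 40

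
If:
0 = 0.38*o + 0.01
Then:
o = -0.03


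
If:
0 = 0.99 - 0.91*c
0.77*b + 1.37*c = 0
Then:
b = -1.94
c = 1.09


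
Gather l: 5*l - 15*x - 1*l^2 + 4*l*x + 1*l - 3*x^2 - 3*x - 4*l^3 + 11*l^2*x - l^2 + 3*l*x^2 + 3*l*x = -4*l^3 + l^2*(11*x - 2) + l*(3*x^2 + 7*x + 6) - 3*x^2 - 18*x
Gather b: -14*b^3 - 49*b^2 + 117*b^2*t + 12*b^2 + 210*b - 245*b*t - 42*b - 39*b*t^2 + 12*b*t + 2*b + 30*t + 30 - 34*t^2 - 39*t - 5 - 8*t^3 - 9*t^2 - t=-14*b^3 + b^2*(117*t - 37) + b*(-39*t^2 - 233*t + 170) - 8*t^3 - 43*t^2 - 10*t + 25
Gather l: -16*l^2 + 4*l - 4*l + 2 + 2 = 4 - 16*l^2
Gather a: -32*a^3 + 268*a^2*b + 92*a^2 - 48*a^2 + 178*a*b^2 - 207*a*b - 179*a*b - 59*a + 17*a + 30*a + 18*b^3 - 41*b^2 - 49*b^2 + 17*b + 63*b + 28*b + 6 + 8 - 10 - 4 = -32*a^3 + a^2*(268*b + 44) + a*(178*b^2 - 386*b - 12) + 18*b^3 - 90*b^2 + 108*b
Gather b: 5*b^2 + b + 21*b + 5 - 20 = 5*b^2 + 22*b - 15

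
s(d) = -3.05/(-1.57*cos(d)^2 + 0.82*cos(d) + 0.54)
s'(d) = -3.05*(-3.14*sin(d)*cos(d) + 0.82*sin(d))/(-1.57*cos(d)^2 + 0.82*cos(d) + 0.54)^2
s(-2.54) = 2.54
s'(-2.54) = 4.06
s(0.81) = -8.50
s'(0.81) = 23.05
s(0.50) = -60.42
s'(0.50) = 1110.69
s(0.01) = 14.53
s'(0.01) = 1.61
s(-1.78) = -10.10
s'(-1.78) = 48.16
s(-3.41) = 1.78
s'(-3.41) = -1.06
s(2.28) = 4.62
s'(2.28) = -15.23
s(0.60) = -20.70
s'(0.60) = 140.57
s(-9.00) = 2.02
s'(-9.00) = 2.03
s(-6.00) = 25.40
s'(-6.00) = 129.71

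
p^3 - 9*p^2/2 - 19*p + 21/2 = (p - 7)*(p - 1/2)*(p + 3)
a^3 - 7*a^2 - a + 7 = (a - 7)*(a - 1)*(a + 1)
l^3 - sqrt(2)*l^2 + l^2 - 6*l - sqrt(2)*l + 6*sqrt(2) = (l - 2)*(l + 3)*(l - sqrt(2))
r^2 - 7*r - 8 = (r - 8)*(r + 1)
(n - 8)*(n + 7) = n^2 - n - 56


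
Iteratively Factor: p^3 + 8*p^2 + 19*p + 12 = (p + 4)*(p^2 + 4*p + 3) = (p + 1)*(p + 4)*(p + 3)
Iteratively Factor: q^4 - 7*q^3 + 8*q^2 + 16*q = (q + 1)*(q^3 - 8*q^2 + 16*q) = (q - 4)*(q + 1)*(q^2 - 4*q) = (q - 4)^2*(q + 1)*(q)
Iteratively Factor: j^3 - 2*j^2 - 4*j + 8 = (j - 2)*(j^2 - 4) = (j - 2)*(j + 2)*(j - 2)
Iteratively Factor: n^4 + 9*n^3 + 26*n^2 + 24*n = (n + 4)*(n^3 + 5*n^2 + 6*n) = (n + 2)*(n + 4)*(n^2 + 3*n) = n*(n + 2)*(n + 4)*(n + 3)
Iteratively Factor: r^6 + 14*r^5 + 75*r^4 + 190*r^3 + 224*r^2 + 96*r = (r + 4)*(r^5 + 10*r^4 + 35*r^3 + 50*r^2 + 24*r) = (r + 2)*(r + 4)*(r^4 + 8*r^3 + 19*r^2 + 12*r) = r*(r + 2)*(r + 4)*(r^3 + 8*r^2 + 19*r + 12) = r*(r + 1)*(r + 2)*(r + 4)*(r^2 + 7*r + 12) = r*(r + 1)*(r + 2)*(r + 3)*(r + 4)*(r + 4)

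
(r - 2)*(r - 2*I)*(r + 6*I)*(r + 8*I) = r^4 - 2*r^3 + 12*I*r^3 - 20*r^2 - 24*I*r^2 + 40*r + 96*I*r - 192*I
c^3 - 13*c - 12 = (c - 4)*(c + 1)*(c + 3)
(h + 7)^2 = h^2 + 14*h + 49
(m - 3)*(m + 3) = m^2 - 9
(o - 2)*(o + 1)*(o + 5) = o^3 + 4*o^2 - 7*o - 10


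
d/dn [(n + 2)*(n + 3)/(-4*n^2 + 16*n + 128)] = (9*n^2 + 76*n + 136)/(4*(n^4 - 8*n^3 - 48*n^2 + 256*n + 1024))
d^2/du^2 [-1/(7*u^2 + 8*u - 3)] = 2*(49*u^2 + 56*u - 4*(7*u + 4)^2 - 21)/(7*u^2 + 8*u - 3)^3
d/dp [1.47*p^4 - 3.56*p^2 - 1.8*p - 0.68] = 5.88*p^3 - 7.12*p - 1.8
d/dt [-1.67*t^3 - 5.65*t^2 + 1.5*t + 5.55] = -5.01*t^2 - 11.3*t + 1.5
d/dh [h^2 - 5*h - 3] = 2*h - 5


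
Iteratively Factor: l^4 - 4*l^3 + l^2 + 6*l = (l - 2)*(l^3 - 2*l^2 - 3*l) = (l - 3)*(l - 2)*(l^2 + l) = (l - 3)*(l - 2)*(l + 1)*(l)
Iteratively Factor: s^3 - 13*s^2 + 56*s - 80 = (s - 5)*(s^2 - 8*s + 16) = (s - 5)*(s - 4)*(s - 4)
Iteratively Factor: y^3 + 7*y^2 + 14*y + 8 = (y + 1)*(y^2 + 6*y + 8) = (y + 1)*(y + 2)*(y + 4)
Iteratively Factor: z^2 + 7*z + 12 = (z + 4)*(z + 3)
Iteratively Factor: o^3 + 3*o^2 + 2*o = (o + 2)*(o^2 + o) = (o + 1)*(o + 2)*(o)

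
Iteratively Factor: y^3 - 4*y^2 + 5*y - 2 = (y - 1)*(y^2 - 3*y + 2) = (y - 2)*(y - 1)*(y - 1)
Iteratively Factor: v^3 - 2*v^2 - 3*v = (v)*(v^2 - 2*v - 3) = v*(v + 1)*(v - 3)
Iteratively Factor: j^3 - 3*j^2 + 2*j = (j)*(j^2 - 3*j + 2) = j*(j - 1)*(j - 2)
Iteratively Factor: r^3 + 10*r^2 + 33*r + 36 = (r + 3)*(r^2 + 7*r + 12) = (r + 3)*(r + 4)*(r + 3)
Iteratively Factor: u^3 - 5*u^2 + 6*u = (u - 2)*(u^2 - 3*u) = (u - 3)*(u - 2)*(u)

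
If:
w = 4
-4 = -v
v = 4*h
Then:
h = 1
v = 4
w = 4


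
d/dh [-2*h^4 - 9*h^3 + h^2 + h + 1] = -8*h^3 - 27*h^2 + 2*h + 1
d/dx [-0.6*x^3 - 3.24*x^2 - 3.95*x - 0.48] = -1.8*x^2 - 6.48*x - 3.95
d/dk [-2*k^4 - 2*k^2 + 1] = -8*k^3 - 4*k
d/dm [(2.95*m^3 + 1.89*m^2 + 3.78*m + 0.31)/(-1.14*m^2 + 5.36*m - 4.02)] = (-3.363*m^4 + 31.624*m^3 - 21.1374*m^2 - 14.4888*m - 16.8572)/(1.2996*m^4 - 12.2208*m^3 + 37.8952*m^2 - 43.0944*m + 16.1604)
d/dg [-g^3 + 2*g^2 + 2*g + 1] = -3*g^2 + 4*g + 2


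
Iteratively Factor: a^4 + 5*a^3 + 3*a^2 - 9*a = (a + 3)*(a^3 + 2*a^2 - 3*a) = a*(a + 3)*(a^2 + 2*a - 3) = a*(a - 1)*(a + 3)*(a + 3)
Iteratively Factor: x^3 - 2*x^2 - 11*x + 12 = (x + 3)*(x^2 - 5*x + 4) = (x - 4)*(x + 3)*(x - 1)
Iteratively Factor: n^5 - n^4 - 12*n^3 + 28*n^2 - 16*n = (n - 2)*(n^4 + n^3 - 10*n^2 + 8*n) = n*(n - 2)*(n^3 + n^2 - 10*n + 8) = n*(n - 2)*(n + 4)*(n^2 - 3*n + 2) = n*(n - 2)*(n - 1)*(n + 4)*(n - 2)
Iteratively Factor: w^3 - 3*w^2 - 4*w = (w)*(w^2 - 3*w - 4) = w*(w - 4)*(w + 1)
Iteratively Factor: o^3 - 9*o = (o)*(o^2 - 9) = o*(o - 3)*(o + 3)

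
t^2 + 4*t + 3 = (t + 1)*(t + 3)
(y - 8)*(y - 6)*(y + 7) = y^3 - 7*y^2 - 50*y + 336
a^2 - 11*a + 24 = (a - 8)*(a - 3)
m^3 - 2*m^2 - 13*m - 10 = (m - 5)*(m + 1)*(m + 2)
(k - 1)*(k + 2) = k^2 + k - 2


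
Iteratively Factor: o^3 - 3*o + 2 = (o + 2)*(o^2 - 2*o + 1) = (o - 1)*(o + 2)*(o - 1)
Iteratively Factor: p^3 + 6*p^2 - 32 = (p - 2)*(p^2 + 8*p + 16) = (p - 2)*(p + 4)*(p + 4)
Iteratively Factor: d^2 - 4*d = (d)*(d - 4)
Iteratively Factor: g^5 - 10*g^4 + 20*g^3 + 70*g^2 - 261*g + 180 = (g - 3)*(g^4 - 7*g^3 - g^2 + 67*g - 60) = (g - 3)*(g - 1)*(g^3 - 6*g^2 - 7*g + 60) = (g - 4)*(g - 3)*(g - 1)*(g^2 - 2*g - 15) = (g - 5)*(g - 4)*(g - 3)*(g - 1)*(g + 3)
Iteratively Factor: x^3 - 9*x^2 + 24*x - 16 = (x - 1)*(x^2 - 8*x + 16) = (x - 4)*(x - 1)*(x - 4)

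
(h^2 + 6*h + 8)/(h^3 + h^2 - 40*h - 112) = (h + 2)/(h^2 - 3*h - 28)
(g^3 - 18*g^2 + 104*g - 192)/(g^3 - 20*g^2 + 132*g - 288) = (g - 4)/(g - 6)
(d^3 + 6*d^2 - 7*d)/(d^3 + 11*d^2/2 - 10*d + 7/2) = 2*d/(2*d - 1)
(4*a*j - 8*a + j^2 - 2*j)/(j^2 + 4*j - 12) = (4*a + j)/(j + 6)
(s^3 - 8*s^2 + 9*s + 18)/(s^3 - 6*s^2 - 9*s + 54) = (s + 1)/(s + 3)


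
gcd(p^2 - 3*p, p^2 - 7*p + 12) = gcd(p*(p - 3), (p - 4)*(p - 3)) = p - 3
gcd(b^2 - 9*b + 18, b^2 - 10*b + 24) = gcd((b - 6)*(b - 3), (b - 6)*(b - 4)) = b - 6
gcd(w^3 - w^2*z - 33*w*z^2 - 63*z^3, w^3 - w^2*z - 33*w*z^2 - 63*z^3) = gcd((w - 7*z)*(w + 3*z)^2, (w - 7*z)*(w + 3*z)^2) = -w^3 + w^2*z + 33*w*z^2 + 63*z^3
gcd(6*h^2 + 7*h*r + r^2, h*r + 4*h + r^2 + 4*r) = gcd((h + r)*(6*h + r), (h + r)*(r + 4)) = h + r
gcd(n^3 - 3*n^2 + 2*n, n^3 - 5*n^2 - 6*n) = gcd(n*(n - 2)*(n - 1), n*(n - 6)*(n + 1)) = n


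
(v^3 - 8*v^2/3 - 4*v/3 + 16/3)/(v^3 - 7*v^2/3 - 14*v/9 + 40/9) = 3*(v - 2)/(3*v - 5)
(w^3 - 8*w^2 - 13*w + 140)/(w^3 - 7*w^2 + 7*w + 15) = (w^2 - 3*w - 28)/(w^2 - 2*w - 3)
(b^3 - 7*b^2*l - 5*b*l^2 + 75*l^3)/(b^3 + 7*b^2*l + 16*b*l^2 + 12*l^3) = (b^2 - 10*b*l + 25*l^2)/(b^2 + 4*b*l + 4*l^2)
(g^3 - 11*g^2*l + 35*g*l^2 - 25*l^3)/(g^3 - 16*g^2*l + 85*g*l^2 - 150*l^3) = (g - l)/(g - 6*l)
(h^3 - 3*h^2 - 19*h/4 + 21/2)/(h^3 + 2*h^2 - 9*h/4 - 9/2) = (2*h - 7)/(2*h + 3)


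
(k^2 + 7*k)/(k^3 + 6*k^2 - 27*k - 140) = k/(k^2 - k - 20)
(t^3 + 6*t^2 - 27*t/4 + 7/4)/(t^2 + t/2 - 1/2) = (2*t^2 + 13*t - 7)/(2*(t + 1))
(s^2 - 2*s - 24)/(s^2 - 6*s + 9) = (s^2 - 2*s - 24)/(s^2 - 6*s + 9)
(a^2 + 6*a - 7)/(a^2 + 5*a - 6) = (a + 7)/(a + 6)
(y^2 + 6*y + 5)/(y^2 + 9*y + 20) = (y + 1)/(y + 4)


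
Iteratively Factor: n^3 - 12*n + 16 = (n - 2)*(n^2 + 2*n - 8) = (n - 2)^2*(n + 4)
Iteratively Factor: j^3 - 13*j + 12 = (j + 4)*(j^2 - 4*j + 3) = (j - 3)*(j + 4)*(j - 1)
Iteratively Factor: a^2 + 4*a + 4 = (a + 2)*(a + 2)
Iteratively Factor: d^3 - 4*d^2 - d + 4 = (d - 1)*(d^2 - 3*d - 4) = (d - 4)*(d - 1)*(d + 1)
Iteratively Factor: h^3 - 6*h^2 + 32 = (h - 4)*(h^2 - 2*h - 8) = (h - 4)^2*(h + 2)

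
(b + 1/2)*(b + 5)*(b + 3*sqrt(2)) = b^3 + 3*sqrt(2)*b^2 + 11*b^2/2 + 5*b/2 + 33*sqrt(2)*b/2 + 15*sqrt(2)/2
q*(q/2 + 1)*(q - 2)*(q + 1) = q^4/2 + q^3/2 - 2*q^2 - 2*q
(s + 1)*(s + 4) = s^2 + 5*s + 4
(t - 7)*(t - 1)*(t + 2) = t^3 - 6*t^2 - 9*t + 14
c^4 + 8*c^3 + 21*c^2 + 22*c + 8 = (c + 1)^2*(c + 2)*(c + 4)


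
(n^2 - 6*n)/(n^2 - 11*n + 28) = n*(n - 6)/(n^2 - 11*n + 28)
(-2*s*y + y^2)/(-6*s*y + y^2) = (2*s - y)/(6*s - y)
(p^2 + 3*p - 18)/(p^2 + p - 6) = (p^2 + 3*p - 18)/(p^2 + p - 6)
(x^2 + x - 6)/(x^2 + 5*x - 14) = (x + 3)/(x + 7)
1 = 1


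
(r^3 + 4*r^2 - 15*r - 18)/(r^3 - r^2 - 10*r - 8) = (r^2 + 3*r - 18)/(r^2 - 2*r - 8)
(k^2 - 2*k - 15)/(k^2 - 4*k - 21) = (k - 5)/(k - 7)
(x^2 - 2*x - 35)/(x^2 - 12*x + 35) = (x + 5)/(x - 5)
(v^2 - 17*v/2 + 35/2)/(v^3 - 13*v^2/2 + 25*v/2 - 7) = (v - 5)/(v^2 - 3*v + 2)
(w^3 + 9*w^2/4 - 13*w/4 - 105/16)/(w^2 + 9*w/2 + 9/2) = (8*w^2 + 6*w - 35)/(8*(w + 3))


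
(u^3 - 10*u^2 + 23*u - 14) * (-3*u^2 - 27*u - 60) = -3*u^5 + 3*u^4 + 141*u^3 + 21*u^2 - 1002*u + 840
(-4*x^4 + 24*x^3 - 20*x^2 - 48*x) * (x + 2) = -4*x^5 + 16*x^4 + 28*x^3 - 88*x^2 - 96*x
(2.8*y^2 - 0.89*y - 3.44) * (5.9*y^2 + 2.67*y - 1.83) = 16.52*y^4 + 2.225*y^3 - 27.7963*y^2 - 7.5561*y + 6.2952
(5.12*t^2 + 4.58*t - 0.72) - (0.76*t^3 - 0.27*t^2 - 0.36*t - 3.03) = -0.76*t^3 + 5.39*t^2 + 4.94*t + 2.31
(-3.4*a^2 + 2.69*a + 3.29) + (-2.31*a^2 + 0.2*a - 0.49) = -5.71*a^2 + 2.89*a + 2.8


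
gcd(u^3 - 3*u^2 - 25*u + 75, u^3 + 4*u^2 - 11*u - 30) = u^2 + 2*u - 15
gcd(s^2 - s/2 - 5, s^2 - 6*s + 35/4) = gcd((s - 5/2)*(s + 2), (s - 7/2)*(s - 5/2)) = s - 5/2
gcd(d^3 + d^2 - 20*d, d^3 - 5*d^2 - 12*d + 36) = 1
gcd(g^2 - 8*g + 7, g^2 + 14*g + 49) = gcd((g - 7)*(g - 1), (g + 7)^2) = 1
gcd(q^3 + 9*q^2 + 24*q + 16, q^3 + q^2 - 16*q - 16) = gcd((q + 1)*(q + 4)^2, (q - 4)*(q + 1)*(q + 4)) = q^2 + 5*q + 4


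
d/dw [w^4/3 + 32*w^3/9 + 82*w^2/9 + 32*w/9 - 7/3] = 4*w^3/3 + 32*w^2/3 + 164*w/9 + 32/9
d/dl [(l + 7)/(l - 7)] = -14/(l - 7)^2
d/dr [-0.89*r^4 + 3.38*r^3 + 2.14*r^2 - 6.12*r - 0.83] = -3.56*r^3 + 10.14*r^2 + 4.28*r - 6.12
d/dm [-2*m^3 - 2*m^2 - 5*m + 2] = -6*m^2 - 4*m - 5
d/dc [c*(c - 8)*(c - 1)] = 3*c^2 - 18*c + 8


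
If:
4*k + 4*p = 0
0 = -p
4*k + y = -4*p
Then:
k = 0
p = 0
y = 0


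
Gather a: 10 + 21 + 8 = 39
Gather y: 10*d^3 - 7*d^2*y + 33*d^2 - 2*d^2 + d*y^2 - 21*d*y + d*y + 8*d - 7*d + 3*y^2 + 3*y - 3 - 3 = 10*d^3 + 31*d^2 + d + y^2*(d + 3) + y*(-7*d^2 - 20*d + 3) - 6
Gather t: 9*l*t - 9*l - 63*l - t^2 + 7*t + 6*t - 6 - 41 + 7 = -72*l - t^2 + t*(9*l + 13) - 40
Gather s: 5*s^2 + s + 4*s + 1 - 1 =5*s^2 + 5*s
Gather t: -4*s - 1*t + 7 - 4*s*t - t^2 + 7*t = -4*s - t^2 + t*(6 - 4*s) + 7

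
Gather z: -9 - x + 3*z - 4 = -x + 3*z - 13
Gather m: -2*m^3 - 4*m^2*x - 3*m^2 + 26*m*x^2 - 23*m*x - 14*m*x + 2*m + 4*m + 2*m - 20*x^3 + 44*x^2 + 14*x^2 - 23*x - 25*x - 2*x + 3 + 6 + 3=-2*m^3 + m^2*(-4*x - 3) + m*(26*x^2 - 37*x + 8) - 20*x^3 + 58*x^2 - 50*x + 12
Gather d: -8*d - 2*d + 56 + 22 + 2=80 - 10*d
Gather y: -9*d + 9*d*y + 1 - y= -9*d + y*(9*d - 1) + 1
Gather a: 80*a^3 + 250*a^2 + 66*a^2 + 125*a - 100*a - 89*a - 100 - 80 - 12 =80*a^3 + 316*a^2 - 64*a - 192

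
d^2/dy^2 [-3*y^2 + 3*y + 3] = -6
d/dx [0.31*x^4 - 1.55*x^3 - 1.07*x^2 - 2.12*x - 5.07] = 1.24*x^3 - 4.65*x^2 - 2.14*x - 2.12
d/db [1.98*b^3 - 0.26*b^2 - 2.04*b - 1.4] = 5.94*b^2 - 0.52*b - 2.04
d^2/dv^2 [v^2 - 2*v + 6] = 2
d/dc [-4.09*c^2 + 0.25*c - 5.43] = 0.25 - 8.18*c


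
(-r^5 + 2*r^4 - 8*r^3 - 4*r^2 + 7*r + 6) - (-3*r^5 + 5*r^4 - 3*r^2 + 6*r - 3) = 2*r^5 - 3*r^4 - 8*r^3 - r^2 + r + 9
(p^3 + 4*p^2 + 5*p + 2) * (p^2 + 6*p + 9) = p^5 + 10*p^4 + 38*p^3 + 68*p^2 + 57*p + 18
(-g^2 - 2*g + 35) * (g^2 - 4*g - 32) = -g^4 + 2*g^3 + 75*g^2 - 76*g - 1120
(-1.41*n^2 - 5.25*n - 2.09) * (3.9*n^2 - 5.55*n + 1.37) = -5.499*n^4 - 12.6495*n^3 + 19.0548*n^2 + 4.407*n - 2.8633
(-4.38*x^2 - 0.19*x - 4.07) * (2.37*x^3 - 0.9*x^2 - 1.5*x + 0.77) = -10.3806*x^5 + 3.4917*x^4 - 2.9049*x^3 + 0.575400000000001*x^2 + 5.9587*x - 3.1339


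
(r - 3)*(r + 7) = r^2 + 4*r - 21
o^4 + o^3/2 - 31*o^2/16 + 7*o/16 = o*(o - 1)*(o - 1/4)*(o + 7/4)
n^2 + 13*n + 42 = (n + 6)*(n + 7)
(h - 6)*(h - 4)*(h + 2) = h^3 - 8*h^2 + 4*h + 48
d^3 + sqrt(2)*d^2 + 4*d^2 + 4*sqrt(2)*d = d*(d + 4)*(d + sqrt(2))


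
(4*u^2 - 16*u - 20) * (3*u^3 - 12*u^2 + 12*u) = 12*u^5 - 96*u^4 + 180*u^3 + 48*u^2 - 240*u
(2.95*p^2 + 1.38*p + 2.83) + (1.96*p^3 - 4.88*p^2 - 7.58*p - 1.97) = 1.96*p^3 - 1.93*p^2 - 6.2*p + 0.86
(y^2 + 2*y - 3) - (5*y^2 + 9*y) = -4*y^2 - 7*y - 3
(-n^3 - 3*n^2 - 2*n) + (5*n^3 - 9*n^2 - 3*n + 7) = 4*n^3 - 12*n^2 - 5*n + 7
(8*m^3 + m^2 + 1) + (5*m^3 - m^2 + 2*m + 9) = 13*m^3 + 2*m + 10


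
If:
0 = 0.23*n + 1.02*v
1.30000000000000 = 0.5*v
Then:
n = -11.53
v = 2.60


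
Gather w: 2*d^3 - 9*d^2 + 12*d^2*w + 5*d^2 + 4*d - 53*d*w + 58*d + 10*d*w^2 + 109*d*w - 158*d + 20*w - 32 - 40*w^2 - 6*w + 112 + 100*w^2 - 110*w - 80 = 2*d^3 - 4*d^2 - 96*d + w^2*(10*d + 60) + w*(12*d^2 + 56*d - 96)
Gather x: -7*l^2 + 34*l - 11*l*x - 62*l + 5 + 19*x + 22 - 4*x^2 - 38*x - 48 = -7*l^2 - 28*l - 4*x^2 + x*(-11*l - 19) - 21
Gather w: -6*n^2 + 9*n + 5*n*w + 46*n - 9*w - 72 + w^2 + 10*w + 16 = -6*n^2 + 55*n + w^2 + w*(5*n + 1) - 56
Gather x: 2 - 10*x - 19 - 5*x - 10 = -15*x - 27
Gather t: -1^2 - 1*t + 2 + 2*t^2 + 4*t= 2*t^2 + 3*t + 1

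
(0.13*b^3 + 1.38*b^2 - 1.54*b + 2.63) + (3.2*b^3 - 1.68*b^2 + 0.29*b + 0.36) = 3.33*b^3 - 0.3*b^2 - 1.25*b + 2.99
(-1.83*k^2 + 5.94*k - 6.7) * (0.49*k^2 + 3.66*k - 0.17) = -0.8967*k^4 - 3.7872*k^3 + 18.7685*k^2 - 25.5318*k + 1.139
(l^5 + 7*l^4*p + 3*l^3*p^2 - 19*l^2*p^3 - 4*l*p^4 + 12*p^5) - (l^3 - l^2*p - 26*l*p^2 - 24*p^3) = l^5 + 7*l^4*p + 3*l^3*p^2 - l^3 - 19*l^2*p^3 + l^2*p - 4*l*p^4 + 26*l*p^2 + 12*p^5 + 24*p^3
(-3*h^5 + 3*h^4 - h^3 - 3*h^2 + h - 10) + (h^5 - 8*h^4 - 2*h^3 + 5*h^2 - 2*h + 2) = -2*h^5 - 5*h^4 - 3*h^3 + 2*h^2 - h - 8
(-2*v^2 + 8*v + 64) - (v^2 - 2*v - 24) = -3*v^2 + 10*v + 88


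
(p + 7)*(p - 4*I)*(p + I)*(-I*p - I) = -I*p^4 - 3*p^3 - 8*I*p^3 - 24*p^2 - 11*I*p^2 - 21*p - 32*I*p - 28*I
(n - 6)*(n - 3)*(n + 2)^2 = n^4 - 5*n^3 - 14*n^2 + 36*n + 72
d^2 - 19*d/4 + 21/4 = (d - 3)*(d - 7/4)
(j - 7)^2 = j^2 - 14*j + 49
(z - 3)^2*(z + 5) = z^3 - z^2 - 21*z + 45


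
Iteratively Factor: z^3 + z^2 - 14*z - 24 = (z + 3)*(z^2 - 2*z - 8) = (z + 2)*(z + 3)*(z - 4)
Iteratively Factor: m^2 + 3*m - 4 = (m + 4)*(m - 1)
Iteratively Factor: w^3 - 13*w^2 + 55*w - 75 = (w - 5)*(w^2 - 8*w + 15) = (w - 5)*(w - 3)*(w - 5)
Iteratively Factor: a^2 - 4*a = (a - 4)*(a)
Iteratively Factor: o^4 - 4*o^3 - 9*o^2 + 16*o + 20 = (o + 1)*(o^3 - 5*o^2 - 4*o + 20) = (o + 1)*(o + 2)*(o^2 - 7*o + 10) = (o - 2)*(o + 1)*(o + 2)*(o - 5)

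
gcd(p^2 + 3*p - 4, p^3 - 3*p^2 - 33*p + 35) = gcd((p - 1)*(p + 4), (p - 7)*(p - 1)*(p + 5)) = p - 1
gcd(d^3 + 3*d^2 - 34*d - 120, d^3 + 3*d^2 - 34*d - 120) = d^3 + 3*d^2 - 34*d - 120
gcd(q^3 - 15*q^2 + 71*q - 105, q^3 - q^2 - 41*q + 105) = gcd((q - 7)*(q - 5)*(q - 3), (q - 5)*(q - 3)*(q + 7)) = q^2 - 8*q + 15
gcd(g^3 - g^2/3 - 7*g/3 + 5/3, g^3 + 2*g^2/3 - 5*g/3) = g^2 + 2*g/3 - 5/3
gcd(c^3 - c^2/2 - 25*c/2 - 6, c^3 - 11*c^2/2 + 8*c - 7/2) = 1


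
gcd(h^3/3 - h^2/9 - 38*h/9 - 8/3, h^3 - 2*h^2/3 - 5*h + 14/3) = 1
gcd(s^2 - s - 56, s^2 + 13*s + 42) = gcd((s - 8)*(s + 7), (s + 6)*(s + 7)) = s + 7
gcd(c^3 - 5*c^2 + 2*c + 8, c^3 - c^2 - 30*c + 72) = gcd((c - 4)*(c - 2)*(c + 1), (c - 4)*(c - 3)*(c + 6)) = c - 4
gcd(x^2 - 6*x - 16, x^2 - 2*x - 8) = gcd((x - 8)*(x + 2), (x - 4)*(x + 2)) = x + 2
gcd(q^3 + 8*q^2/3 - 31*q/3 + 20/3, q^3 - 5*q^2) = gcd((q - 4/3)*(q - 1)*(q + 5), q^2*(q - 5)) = 1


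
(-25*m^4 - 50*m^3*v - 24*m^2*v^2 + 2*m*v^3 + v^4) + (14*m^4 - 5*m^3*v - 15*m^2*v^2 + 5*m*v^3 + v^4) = -11*m^4 - 55*m^3*v - 39*m^2*v^2 + 7*m*v^3 + 2*v^4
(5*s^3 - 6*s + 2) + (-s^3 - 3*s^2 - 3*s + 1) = 4*s^3 - 3*s^2 - 9*s + 3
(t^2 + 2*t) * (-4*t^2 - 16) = -4*t^4 - 8*t^3 - 16*t^2 - 32*t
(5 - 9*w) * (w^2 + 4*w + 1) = -9*w^3 - 31*w^2 + 11*w + 5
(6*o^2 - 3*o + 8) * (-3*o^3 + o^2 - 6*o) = -18*o^5 + 15*o^4 - 63*o^3 + 26*o^2 - 48*o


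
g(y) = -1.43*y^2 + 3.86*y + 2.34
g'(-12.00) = 38.18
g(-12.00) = -249.90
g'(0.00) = 3.86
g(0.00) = 2.34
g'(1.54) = -0.54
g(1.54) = 4.89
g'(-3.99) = 15.27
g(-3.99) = -35.83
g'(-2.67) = 11.50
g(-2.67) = -18.16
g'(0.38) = 2.77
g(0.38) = 3.60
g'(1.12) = 0.66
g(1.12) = 4.87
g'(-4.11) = 15.61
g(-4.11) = -37.68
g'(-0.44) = 5.12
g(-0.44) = 0.36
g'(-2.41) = 10.75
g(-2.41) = -15.27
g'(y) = 3.86 - 2.86*y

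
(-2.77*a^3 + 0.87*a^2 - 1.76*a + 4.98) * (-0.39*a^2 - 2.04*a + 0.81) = 1.0803*a^5 + 5.3115*a^4 - 3.3321*a^3 + 2.3529*a^2 - 11.5848*a + 4.0338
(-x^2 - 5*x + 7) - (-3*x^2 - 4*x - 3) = 2*x^2 - x + 10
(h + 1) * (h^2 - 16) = h^3 + h^2 - 16*h - 16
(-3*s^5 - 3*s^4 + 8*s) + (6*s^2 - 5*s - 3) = -3*s^5 - 3*s^4 + 6*s^2 + 3*s - 3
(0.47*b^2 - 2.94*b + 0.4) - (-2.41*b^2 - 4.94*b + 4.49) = 2.88*b^2 + 2.0*b - 4.09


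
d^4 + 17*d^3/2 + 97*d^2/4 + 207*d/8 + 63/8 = (d + 1/2)*(d + 3/2)*(d + 3)*(d + 7/2)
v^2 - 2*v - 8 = (v - 4)*(v + 2)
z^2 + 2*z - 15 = (z - 3)*(z + 5)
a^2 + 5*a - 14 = (a - 2)*(a + 7)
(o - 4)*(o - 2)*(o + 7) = o^3 + o^2 - 34*o + 56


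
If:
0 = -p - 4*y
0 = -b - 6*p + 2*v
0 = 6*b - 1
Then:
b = 1/6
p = -4*y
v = 1/12 - 12*y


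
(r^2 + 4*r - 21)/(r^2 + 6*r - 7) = (r - 3)/(r - 1)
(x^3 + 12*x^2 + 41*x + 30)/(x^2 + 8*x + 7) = (x^2 + 11*x + 30)/(x + 7)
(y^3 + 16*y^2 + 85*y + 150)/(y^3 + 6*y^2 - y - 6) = (y^2 + 10*y + 25)/(y^2 - 1)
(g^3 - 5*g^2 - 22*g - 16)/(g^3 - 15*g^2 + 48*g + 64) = (g + 2)/(g - 8)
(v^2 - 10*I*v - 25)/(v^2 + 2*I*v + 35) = (v - 5*I)/(v + 7*I)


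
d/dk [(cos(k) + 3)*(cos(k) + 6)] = -(2*cos(k) + 9)*sin(k)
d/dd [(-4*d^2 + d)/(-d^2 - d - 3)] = (5*d^2 + 24*d - 3)/(d^4 + 2*d^3 + 7*d^2 + 6*d + 9)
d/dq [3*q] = 3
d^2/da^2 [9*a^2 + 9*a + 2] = 18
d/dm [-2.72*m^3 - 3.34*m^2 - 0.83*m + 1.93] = -8.16*m^2 - 6.68*m - 0.83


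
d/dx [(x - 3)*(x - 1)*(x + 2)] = 3*x^2 - 4*x - 5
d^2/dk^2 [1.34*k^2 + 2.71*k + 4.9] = 2.68000000000000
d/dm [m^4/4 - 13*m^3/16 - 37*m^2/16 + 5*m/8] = m^3 - 39*m^2/16 - 37*m/8 + 5/8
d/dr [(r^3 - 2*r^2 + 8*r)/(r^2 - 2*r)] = (r^2 - 4*r - 4)/(r^2 - 4*r + 4)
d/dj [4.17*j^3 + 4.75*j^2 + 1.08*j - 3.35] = 12.51*j^2 + 9.5*j + 1.08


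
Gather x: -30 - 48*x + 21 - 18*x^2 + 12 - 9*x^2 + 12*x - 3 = -27*x^2 - 36*x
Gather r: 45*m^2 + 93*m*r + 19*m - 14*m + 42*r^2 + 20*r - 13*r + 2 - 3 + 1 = 45*m^2 + 5*m + 42*r^2 + r*(93*m + 7)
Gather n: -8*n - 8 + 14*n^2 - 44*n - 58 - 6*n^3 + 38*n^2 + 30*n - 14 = -6*n^3 + 52*n^2 - 22*n - 80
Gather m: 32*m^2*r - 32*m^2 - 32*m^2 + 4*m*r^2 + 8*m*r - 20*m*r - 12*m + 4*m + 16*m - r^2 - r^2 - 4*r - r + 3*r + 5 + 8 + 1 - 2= m^2*(32*r - 64) + m*(4*r^2 - 12*r + 8) - 2*r^2 - 2*r + 12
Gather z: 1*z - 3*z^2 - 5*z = -3*z^2 - 4*z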